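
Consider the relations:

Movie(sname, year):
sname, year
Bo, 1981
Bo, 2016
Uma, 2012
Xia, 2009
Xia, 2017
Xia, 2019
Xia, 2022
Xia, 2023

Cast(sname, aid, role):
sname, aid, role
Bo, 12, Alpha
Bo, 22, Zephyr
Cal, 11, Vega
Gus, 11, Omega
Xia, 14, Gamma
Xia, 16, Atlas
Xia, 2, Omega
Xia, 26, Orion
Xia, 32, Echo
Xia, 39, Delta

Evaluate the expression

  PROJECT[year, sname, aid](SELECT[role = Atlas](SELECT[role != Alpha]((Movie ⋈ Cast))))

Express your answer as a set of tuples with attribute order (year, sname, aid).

{(2009, Xia, 16), (2017, Xia, 16), (2019, Xia, 16), (2022, Xia, 16), (2023, Xia, 16)}

Joining Movie and Cast on sname yields {(Bo, 1981, 12, Alpha), (Bo, 1981, 22, Zephyr), (Bo, 2016, 12, Alpha), (Bo, 2016, 22, Zephyr), (Xia, 2009, 14, Gamma), (Xia, 2009, 16, Atlas), (Xia, 2009, 2, Omega), (Xia, 2009, 26, Orion), (Xia, 2009, 32, Echo), (Xia, 2009, 39, Delta), (Xia, 2017, 14, Gamma), (Xia, 2017, 16, Atlas), (Xia, 2017, 2, Omega), (Xia, 2017, 26, Orion), (Xia, 2017, 32, Echo), (Xia, 2017, 39, Delta), (Xia, 2019, 14, Gamma), (Xia, 2019, 16, Atlas), (Xia, 2019, 2, Omega), (Xia, 2019, 26, Orion), (Xia, 2019, 32, Echo), (Xia, 2019, 39, Delta), (Xia, 2022, 14, Gamma), (Xia, 2022, 16, Atlas), (Xia, 2022, 2, Omega), (Xia, 2022, 26, Orion), (Xia, 2022, 32, Echo), (Xia, 2022, 39, Delta), (Xia, 2023, 14, Gamma), (Xia, 2023, 16, Atlas), (Xia, 2023, 2, Omega), (Xia, 2023, 26, Orion), (Xia, 2023, 32, Echo), (Xia, 2023, 39, Delta)}.
Filtering on role != Alpha leaves {(Bo, 1981, 22, Zephyr), (Bo, 2016, 22, Zephyr), (Xia, 2009, 14, Gamma), (Xia, 2009, 16, Atlas), (Xia, 2009, 2, Omega), (Xia, 2009, 26, Orion), (Xia, 2009, 32, Echo), (Xia, 2009, 39, Delta), (Xia, 2017, 14, Gamma), (Xia, 2017, 16, Atlas), (Xia, 2017, 2, Omega), (Xia, 2017, 26, Orion), (Xia, 2017, 32, Echo), (Xia, 2017, 39, Delta), (Xia, 2019, 14, Gamma), (Xia, 2019, 16, Atlas), (Xia, 2019, 2, Omega), (Xia, 2019, 26, Orion), (Xia, 2019, 32, Echo), (Xia, 2019, 39, Delta), (Xia, 2022, 14, Gamma), (Xia, 2022, 16, Atlas), (Xia, 2022, 2, Omega), (Xia, 2022, 26, Orion), (Xia, 2022, 32, Echo), (Xia, 2022, 39, Delta), (Xia, 2023, 14, Gamma), (Xia, 2023, 16, Atlas), (Xia, 2023, 2, Omega), (Xia, 2023, 26, Orion), (Xia, 2023, 32, Echo), (Xia, 2023, 39, Delta)}.
Filtering on role = Atlas leaves {(Xia, 2009, 16, Atlas), (Xia, 2017, 16, Atlas), (Xia, 2019, 16, Atlas), (Xia, 2022, 16, Atlas), (Xia, 2023, 16, Atlas)}.
π_{year, sname, aid} gives {(2009, Xia, 16), (2017, Xia, 16), (2019, Xia, 16), (2022, Xia, 16), (2023, Xia, 16)}.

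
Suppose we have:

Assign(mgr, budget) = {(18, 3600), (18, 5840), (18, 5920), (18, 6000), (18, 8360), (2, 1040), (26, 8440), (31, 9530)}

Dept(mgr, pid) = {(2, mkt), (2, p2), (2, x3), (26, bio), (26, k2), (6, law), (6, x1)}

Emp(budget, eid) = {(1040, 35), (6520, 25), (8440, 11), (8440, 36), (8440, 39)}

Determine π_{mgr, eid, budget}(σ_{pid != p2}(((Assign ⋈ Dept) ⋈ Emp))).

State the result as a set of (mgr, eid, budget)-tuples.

{(2, 35, 1040), (26, 11, 8440), (26, 36, 8440), (26, 39, 8440)}

Natural join on mgr: {(2, 1040, mkt), (2, 1040, p2), (2, 1040, x3), (26, 8440, bio), (26, 8440, k2)}
Natural join on budget: {(2, 1040, mkt, 35), (2, 1040, p2, 35), (2, 1040, x3, 35), (26, 8440, bio, 11), (26, 8440, bio, 36), (26, 8440, bio, 39), (26, 8440, k2, 11), (26, 8440, k2, 36), (26, 8440, k2, 39)}
σ[pid != p2]: keep tuples satisfying pid != p2 → {(2, 1040, mkt, 35), (2, 1040, x3, 35), (26, 8440, bio, 11), (26, 8440, bio, 36), (26, 8440, bio, 39), (26, 8440, k2, 11), (26, 8440, k2, 36), (26, 8440, k2, 39)}
π_{mgr, eid, budget} gives {(2, 35, 1040), (26, 11, 8440), (26, 36, 8440), (26, 39, 8440)} (4 duplicate(s) eliminated).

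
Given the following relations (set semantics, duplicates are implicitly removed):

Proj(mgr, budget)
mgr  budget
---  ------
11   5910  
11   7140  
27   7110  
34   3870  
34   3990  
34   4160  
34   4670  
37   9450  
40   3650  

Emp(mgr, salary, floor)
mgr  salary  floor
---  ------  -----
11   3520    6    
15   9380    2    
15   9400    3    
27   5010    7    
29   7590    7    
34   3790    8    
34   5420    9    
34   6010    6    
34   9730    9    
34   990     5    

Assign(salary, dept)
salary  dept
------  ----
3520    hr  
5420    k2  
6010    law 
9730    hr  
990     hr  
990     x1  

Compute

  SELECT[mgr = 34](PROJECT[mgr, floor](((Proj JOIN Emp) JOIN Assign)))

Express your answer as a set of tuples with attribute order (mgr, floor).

{(34, 5), (34, 6), (34, 9)}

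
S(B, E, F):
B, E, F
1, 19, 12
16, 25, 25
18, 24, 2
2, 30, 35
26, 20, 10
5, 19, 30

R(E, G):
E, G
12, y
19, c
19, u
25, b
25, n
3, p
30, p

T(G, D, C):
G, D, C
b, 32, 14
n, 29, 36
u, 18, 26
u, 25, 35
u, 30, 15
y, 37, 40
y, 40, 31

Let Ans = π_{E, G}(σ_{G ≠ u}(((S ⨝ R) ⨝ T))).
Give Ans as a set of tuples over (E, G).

Natural join on E: {(1, 19, 12, c), (1, 19, 12, u), (16, 25, 25, b), (16, 25, 25, n), (2, 30, 35, p), (5, 19, 30, c), (5, 19, 30, u)}
Natural join on G: {(1, 19, 12, u, 18, 26), (1, 19, 12, u, 25, 35), (1, 19, 12, u, 30, 15), (16, 25, 25, b, 32, 14), (16, 25, 25, n, 29, 36), (5, 19, 30, u, 18, 26), (5, 19, 30, u, 25, 35), (5, 19, 30, u, 30, 15)}
Selection G ≠ u: {(16, 25, 25, b, 32, 14), (16, 25, 25, n, 29, 36)}
Keep only column(s) E, G: {(25, b), (25, n)}

{(25, b), (25, n)}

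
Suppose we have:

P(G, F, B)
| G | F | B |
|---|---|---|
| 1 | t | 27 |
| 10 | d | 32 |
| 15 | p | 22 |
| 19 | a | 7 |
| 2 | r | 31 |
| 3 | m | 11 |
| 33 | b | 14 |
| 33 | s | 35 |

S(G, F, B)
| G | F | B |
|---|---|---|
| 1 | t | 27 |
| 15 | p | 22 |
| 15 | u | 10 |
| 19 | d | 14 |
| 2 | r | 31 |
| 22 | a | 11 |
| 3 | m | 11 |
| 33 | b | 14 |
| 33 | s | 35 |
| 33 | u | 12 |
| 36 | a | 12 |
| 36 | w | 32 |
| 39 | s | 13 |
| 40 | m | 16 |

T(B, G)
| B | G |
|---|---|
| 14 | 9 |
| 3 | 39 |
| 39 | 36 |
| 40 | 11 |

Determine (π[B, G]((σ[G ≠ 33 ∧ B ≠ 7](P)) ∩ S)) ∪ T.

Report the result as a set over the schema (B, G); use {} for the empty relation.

{(11, 3), (14, 9), (22, 15), (27, 1), (3, 39), (31, 2), (39, 36), (40, 11)}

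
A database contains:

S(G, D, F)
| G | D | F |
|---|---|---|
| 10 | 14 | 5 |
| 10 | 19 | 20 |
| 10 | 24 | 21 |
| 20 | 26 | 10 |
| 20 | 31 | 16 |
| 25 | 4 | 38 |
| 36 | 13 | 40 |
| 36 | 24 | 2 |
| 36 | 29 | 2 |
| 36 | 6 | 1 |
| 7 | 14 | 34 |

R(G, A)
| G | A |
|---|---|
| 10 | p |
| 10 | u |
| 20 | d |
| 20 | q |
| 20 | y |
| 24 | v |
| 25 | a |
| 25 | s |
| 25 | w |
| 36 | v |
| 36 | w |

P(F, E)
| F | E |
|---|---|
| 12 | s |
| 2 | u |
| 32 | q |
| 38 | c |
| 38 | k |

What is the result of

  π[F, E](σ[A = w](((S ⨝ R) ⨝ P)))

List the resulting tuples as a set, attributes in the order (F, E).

S ⋈ R (natural join on G): {(10, 14, 5, p), (10, 14, 5, u), (10, 19, 20, p), (10, 19, 20, u), (10, 24, 21, p), (10, 24, 21, u), (20, 26, 10, d), (20, 26, 10, q), (20, 26, 10, y), (20, 31, 16, d), (20, 31, 16, q), (20, 31, 16, y), (25, 4, 38, a), (25, 4, 38, s), (25, 4, 38, w), (36, 13, 40, v), (36, 13, 40, w), (36, 24, 2, v), (36, 24, 2, w), (36, 29, 2, v), (36, 29, 2, w), (36, 6, 1, v), (36, 6, 1, w)}
(S ⨝ R) ⋈ P (natural join on F): {(25, 4, 38, a, c), (25, 4, 38, a, k), (25, 4, 38, s, c), (25, 4, 38, s, k), (25, 4, 38, w, c), (25, 4, 38, w, k), (36, 24, 2, v, u), (36, 24, 2, w, u), (36, 29, 2, v, u), (36, 29, 2, w, u)}
Selection A = w: {(25, 4, 38, w, c), (25, 4, 38, w, k), (36, 24, 2, w, u), (36, 29, 2, w, u)}
π[F, E]: project onto (F, E) (1 duplicate(s) eliminated) → {(2, u), (38, c), (38, k)}

{(2, u), (38, c), (38, k)}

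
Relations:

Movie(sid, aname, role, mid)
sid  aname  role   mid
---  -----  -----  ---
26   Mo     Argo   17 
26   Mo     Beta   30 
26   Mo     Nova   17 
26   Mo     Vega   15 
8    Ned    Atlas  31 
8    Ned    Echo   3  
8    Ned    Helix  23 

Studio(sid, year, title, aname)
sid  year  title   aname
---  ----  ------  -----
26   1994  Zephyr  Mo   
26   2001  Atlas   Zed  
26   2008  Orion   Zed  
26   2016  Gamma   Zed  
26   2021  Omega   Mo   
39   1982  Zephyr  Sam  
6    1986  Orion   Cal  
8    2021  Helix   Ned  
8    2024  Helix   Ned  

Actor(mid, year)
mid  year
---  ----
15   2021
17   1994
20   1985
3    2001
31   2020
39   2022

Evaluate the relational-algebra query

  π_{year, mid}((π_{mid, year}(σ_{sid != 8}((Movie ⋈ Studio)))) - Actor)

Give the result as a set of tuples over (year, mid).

Movie ⋈ Studio (natural join on sid, aname): {(26, Mo, Argo, 17, 1994, Zephyr), (26, Mo, Argo, 17, 2021, Omega), (26, Mo, Beta, 30, 1994, Zephyr), (26, Mo, Beta, 30, 2021, Omega), (26, Mo, Nova, 17, 1994, Zephyr), (26, Mo, Nova, 17, 2021, Omega), (26, Mo, Vega, 15, 1994, Zephyr), (26, Mo, Vega, 15, 2021, Omega), (8, Ned, Atlas, 31, 2021, Helix), (8, Ned, Atlas, 31, 2024, Helix), (8, Ned, Echo, 3, 2021, Helix), (8, Ned, Echo, 3, 2024, Helix), (8, Ned, Helix, 23, 2021, Helix), (8, Ned, Helix, 23, 2024, Helix)}
Apply σ_{sid != 8}; surviving tuples: {(26, Mo, Argo, 17, 1994, Zephyr), (26, Mo, Argo, 17, 2021, Omega), (26, Mo, Beta, 30, 1994, Zephyr), (26, Mo, Beta, 30, 2021, Omega), (26, Mo, Nova, 17, 1994, Zephyr), (26, Mo, Nova, 17, 2021, Omega), (26, Mo, Vega, 15, 1994, Zephyr), (26, Mo, Vega, 15, 2021, Omega)}
π_{mid, year} gives {(15, 1994), (15, 2021), (17, 1994), (17, 2021), (30, 1994), (30, 2021)} (2 duplicate(s) eliminated).
Difference: {(15, 1994), (15, 2021), (17, 1994), (17, 2021), (30, 1994), (30, 2021)} with {(15, 2021), (17, 1994), (20, 1985), (3, 2001), (31, 2020), (39, 2022)} → {(15, 1994), (17, 2021), (30, 1994), (30, 2021)}
π_{year, mid} gives {(1994, 15), (1994, 30), (2021, 17), (2021, 30)}.

{(1994, 15), (1994, 30), (2021, 17), (2021, 30)}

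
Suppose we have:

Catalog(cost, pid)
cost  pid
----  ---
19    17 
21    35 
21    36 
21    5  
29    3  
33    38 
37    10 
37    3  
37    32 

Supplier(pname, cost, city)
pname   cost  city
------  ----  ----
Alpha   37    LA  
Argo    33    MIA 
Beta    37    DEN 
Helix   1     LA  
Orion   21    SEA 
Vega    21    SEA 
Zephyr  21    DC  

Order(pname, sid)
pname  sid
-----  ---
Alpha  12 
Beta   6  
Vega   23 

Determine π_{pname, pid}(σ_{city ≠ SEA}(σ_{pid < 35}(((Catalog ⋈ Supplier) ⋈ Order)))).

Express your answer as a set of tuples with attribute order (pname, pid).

Natural join on cost: {(21, 35, Orion, SEA), (21, 35, Vega, SEA), (21, 35, Zephyr, DC), (21, 36, Orion, SEA), (21, 36, Vega, SEA), (21, 36, Zephyr, DC), (21, 5, Orion, SEA), (21, 5, Vega, SEA), (21, 5, Zephyr, DC), (33, 38, Argo, MIA), (37, 10, Alpha, LA), (37, 10, Beta, DEN), (37, 3, Alpha, LA), (37, 3, Beta, DEN), (37, 32, Alpha, LA), (37, 32, Beta, DEN)}
Natural join on pname: {(21, 35, Vega, SEA, 23), (21, 36, Vega, SEA, 23), (21, 5, Vega, SEA, 23), (37, 10, Alpha, LA, 12), (37, 10, Beta, DEN, 6), (37, 3, Alpha, LA, 12), (37, 3, Beta, DEN, 6), (37, 32, Alpha, LA, 12), (37, 32, Beta, DEN, 6)}
Apply σ_{pid < 35}; surviving tuples: {(21, 5, Vega, SEA, 23), (37, 10, Alpha, LA, 12), (37, 10, Beta, DEN, 6), (37, 3, Alpha, LA, 12), (37, 3, Beta, DEN, 6), (37, 32, Alpha, LA, 12), (37, 32, Beta, DEN, 6)}
Apply σ_{city ≠ SEA}; surviving tuples: {(37, 10, Alpha, LA, 12), (37, 10, Beta, DEN, 6), (37, 3, Alpha, LA, 12), (37, 3, Beta, DEN, 6), (37, 32, Alpha, LA, 12), (37, 32, Beta, DEN, 6)}
π_{pname, pid} gives {(Alpha, 10), (Alpha, 3), (Alpha, 32), (Beta, 10), (Beta, 3), (Beta, 32)}.

{(Alpha, 10), (Alpha, 3), (Alpha, 32), (Beta, 10), (Beta, 3), (Beta, 32)}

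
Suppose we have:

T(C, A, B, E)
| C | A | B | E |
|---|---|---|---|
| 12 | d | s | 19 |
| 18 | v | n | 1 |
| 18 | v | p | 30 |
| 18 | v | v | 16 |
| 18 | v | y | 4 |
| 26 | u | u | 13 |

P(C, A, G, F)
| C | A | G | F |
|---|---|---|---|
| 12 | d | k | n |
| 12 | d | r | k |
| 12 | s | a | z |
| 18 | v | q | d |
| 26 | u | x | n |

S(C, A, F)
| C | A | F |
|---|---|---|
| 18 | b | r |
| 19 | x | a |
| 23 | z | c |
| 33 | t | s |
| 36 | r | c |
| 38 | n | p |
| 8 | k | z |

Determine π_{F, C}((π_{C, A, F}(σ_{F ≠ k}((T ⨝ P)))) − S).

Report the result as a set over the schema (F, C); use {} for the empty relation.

Natural join on C, A: {(12, d, s, 19, k, n), (12, d, s, 19, r, k), (18, v, n, 1, q, d), (18, v, p, 30, q, d), (18, v, v, 16, q, d), (18, v, y, 4, q, d), (26, u, u, 13, x, n)}
Apply σ_{F ≠ k}; surviving tuples: {(12, d, s, 19, k, n), (18, v, n, 1, q, d), (18, v, p, 30, q, d), (18, v, v, 16, q, d), (18, v, y, 4, q, d), (26, u, u, 13, x, n)}
Projecting to C, A, F (3 duplicate(s) eliminated): {(12, d, n), (18, v, d), (26, u, n)}
Taking the difference: {(12, d, n), (18, v, d), (26, u, n)}
Projecting to F, C: {(d, 18), (n, 12), (n, 26)}

{(d, 18), (n, 12), (n, 26)}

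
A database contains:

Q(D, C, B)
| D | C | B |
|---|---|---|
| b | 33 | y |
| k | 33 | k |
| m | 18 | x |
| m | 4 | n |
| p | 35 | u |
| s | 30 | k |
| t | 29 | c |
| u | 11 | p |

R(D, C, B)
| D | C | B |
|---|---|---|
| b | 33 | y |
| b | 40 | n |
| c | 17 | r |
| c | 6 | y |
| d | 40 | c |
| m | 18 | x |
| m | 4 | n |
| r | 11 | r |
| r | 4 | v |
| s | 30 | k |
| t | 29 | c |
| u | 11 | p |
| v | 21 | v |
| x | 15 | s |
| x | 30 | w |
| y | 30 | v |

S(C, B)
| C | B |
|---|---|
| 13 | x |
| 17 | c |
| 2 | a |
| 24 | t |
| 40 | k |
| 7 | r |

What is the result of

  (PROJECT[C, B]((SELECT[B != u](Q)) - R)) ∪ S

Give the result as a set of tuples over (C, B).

{(13, x), (17, c), (2, a), (24, t), (33, k), (40, k), (7, r)}

Apply σ_{B != u}; surviving tuples: {(b, 33, y), (k, 33, k), (m, 18, x), (m, 4, n), (s, 30, k), (t, 29, c), (u, 11, p)}
Set difference of the two operands is {(k, 33, k)}.
Keep only column(s) C, B: {(33, k)}
Set union of the two operands is {(13, x), (17, c), (2, a), (24, t), (33, k), (40, k), (7, r)}.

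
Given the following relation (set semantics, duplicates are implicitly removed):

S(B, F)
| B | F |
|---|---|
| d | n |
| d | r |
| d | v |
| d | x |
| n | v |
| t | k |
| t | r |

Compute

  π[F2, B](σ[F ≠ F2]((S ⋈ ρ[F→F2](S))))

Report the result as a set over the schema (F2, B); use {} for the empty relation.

{(k, t), (n, d), (r, d), (r, t), (v, d), (x, d)}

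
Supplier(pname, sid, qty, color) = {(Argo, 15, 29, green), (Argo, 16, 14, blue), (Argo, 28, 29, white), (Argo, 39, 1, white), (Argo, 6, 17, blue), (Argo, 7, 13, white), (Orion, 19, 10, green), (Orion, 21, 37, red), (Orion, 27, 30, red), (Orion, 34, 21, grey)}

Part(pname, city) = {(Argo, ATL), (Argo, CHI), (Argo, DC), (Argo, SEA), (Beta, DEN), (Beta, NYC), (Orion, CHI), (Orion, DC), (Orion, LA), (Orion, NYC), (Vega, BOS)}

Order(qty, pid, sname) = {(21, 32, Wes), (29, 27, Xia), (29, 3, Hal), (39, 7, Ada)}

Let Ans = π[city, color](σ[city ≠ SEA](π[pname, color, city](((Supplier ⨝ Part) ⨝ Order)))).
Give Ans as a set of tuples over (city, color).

{(ATL, green), (ATL, white), (CHI, green), (CHI, grey), (CHI, white), (DC, green), (DC, grey), (DC, white), (LA, grey), (NYC, grey)}

Joining Supplier and Part on pname yields {(Argo, 15, 29, green, ATL), (Argo, 15, 29, green, CHI), (Argo, 15, 29, green, DC), (Argo, 15, 29, green, SEA), (Argo, 16, 14, blue, ATL), (Argo, 16, 14, blue, CHI), (Argo, 16, 14, blue, DC), (Argo, 16, 14, blue, SEA), (Argo, 28, 29, white, ATL), (Argo, 28, 29, white, CHI), (Argo, 28, 29, white, DC), (Argo, 28, 29, white, SEA), (Argo, 39, 1, white, ATL), (Argo, 39, 1, white, CHI), (Argo, 39, 1, white, DC), (Argo, 39, 1, white, SEA), (Argo, 6, 17, blue, ATL), (Argo, 6, 17, blue, CHI), (Argo, 6, 17, blue, DC), (Argo, 6, 17, blue, SEA), (Argo, 7, 13, white, ATL), (Argo, 7, 13, white, CHI), (Argo, 7, 13, white, DC), (Argo, 7, 13, white, SEA), (Orion, 19, 10, green, CHI), (Orion, 19, 10, green, DC), (Orion, 19, 10, green, LA), (Orion, 19, 10, green, NYC), (Orion, 21, 37, red, CHI), (Orion, 21, 37, red, DC), (Orion, 21, 37, red, LA), (Orion, 21, 37, red, NYC), (Orion, 27, 30, red, CHI), (Orion, 27, 30, red, DC), (Orion, 27, 30, red, LA), (Orion, 27, 30, red, NYC), (Orion, 34, 21, grey, CHI), (Orion, 34, 21, grey, DC), (Orion, 34, 21, grey, LA), (Orion, 34, 21, grey, NYC)}.
Joining (Supplier ⨝ Part) and Order on qty yields {(Argo, 15, 29, green, ATL, 27, Xia), (Argo, 15, 29, green, ATL, 3, Hal), (Argo, 15, 29, green, CHI, 27, Xia), (Argo, 15, 29, green, CHI, 3, Hal), (Argo, 15, 29, green, DC, 27, Xia), (Argo, 15, 29, green, DC, 3, Hal), (Argo, 15, 29, green, SEA, 27, Xia), (Argo, 15, 29, green, SEA, 3, Hal), (Argo, 28, 29, white, ATL, 27, Xia), (Argo, 28, 29, white, ATL, 3, Hal), (Argo, 28, 29, white, CHI, 27, Xia), (Argo, 28, 29, white, CHI, 3, Hal), (Argo, 28, 29, white, DC, 27, Xia), (Argo, 28, 29, white, DC, 3, Hal), (Argo, 28, 29, white, SEA, 27, Xia), (Argo, 28, 29, white, SEA, 3, Hal), (Orion, 34, 21, grey, CHI, 32, Wes), (Orion, 34, 21, grey, DC, 32, Wes), (Orion, 34, 21, grey, LA, 32, Wes), (Orion, 34, 21, grey, NYC, 32, Wes)}.
π[pname, color, city]: project onto (pname, color, city) (8 duplicate(s) eliminated) → {(Argo, green, ATL), (Argo, green, CHI), (Argo, green, DC), (Argo, green, SEA), (Argo, white, ATL), (Argo, white, CHI), (Argo, white, DC), (Argo, white, SEA), (Orion, grey, CHI), (Orion, grey, DC), (Orion, grey, LA), (Orion, grey, NYC)}
σ[city ≠ SEA]: keep tuples satisfying city ≠ SEA → {(Argo, green, ATL), (Argo, green, CHI), (Argo, green, DC), (Argo, white, ATL), (Argo, white, CHI), (Argo, white, DC), (Orion, grey, CHI), (Orion, grey, DC), (Orion, grey, LA), (Orion, grey, NYC)}
π[city, color]: project onto (city, color) → {(ATL, green), (ATL, white), (CHI, green), (CHI, grey), (CHI, white), (DC, green), (DC, grey), (DC, white), (LA, grey), (NYC, grey)}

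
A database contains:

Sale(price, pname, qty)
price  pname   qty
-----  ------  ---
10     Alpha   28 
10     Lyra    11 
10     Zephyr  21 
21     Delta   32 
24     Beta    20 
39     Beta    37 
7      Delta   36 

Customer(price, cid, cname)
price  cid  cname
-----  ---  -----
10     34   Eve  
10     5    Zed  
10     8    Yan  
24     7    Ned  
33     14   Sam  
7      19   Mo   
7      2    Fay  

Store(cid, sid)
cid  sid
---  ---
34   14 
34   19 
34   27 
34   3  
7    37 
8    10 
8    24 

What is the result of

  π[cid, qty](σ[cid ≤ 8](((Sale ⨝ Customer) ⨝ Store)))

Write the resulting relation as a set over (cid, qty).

{(7, 20), (8, 11), (8, 21), (8, 28)}

Joining Sale and Customer on price yields {(10, Alpha, 28, 34, Eve), (10, Alpha, 28, 5, Zed), (10, Alpha, 28, 8, Yan), (10, Lyra, 11, 34, Eve), (10, Lyra, 11, 5, Zed), (10, Lyra, 11, 8, Yan), (10, Zephyr, 21, 34, Eve), (10, Zephyr, 21, 5, Zed), (10, Zephyr, 21, 8, Yan), (24, Beta, 20, 7, Ned), (7, Delta, 36, 19, Mo), (7, Delta, 36, 2, Fay)}.
Joining (Sale ⨝ Customer) and Store on cid yields {(10, Alpha, 28, 34, Eve, 14), (10, Alpha, 28, 34, Eve, 19), (10, Alpha, 28, 34, Eve, 27), (10, Alpha, 28, 34, Eve, 3), (10, Alpha, 28, 8, Yan, 10), (10, Alpha, 28, 8, Yan, 24), (10, Lyra, 11, 34, Eve, 14), (10, Lyra, 11, 34, Eve, 19), (10, Lyra, 11, 34, Eve, 27), (10, Lyra, 11, 34, Eve, 3), (10, Lyra, 11, 8, Yan, 10), (10, Lyra, 11, 8, Yan, 24), (10, Zephyr, 21, 34, Eve, 14), (10, Zephyr, 21, 34, Eve, 19), (10, Zephyr, 21, 34, Eve, 27), (10, Zephyr, 21, 34, Eve, 3), (10, Zephyr, 21, 8, Yan, 10), (10, Zephyr, 21, 8, Yan, 24), (24, Beta, 20, 7, Ned, 37)}.
σ[cid ≤ 8]: keep tuples satisfying cid ≤ 8 → {(10, Alpha, 28, 8, Yan, 10), (10, Alpha, 28, 8, Yan, 24), (10, Lyra, 11, 8, Yan, 10), (10, Lyra, 11, 8, Yan, 24), (10, Zephyr, 21, 8, Yan, 10), (10, Zephyr, 21, 8, Yan, 24), (24, Beta, 20, 7, Ned, 37)}
π_{cid, qty} gives {(7, 20), (8, 11), (8, 21), (8, 28)} (3 duplicate(s) eliminated).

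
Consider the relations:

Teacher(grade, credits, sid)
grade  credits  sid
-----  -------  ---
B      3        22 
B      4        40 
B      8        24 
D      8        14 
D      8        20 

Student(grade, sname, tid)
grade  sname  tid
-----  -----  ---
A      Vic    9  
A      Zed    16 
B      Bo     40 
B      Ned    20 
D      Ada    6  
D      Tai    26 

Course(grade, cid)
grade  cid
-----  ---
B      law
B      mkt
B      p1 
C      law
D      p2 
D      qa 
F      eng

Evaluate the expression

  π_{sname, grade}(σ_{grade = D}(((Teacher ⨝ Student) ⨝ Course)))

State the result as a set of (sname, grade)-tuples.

Teacher ⋈ Student (natural join on grade): {(B, 3, 22, Bo, 40), (B, 3, 22, Ned, 20), (B, 4, 40, Bo, 40), (B, 4, 40, Ned, 20), (B, 8, 24, Bo, 40), (B, 8, 24, Ned, 20), (D, 8, 14, Ada, 6), (D, 8, 14, Tai, 26), (D, 8, 20, Ada, 6), (D, 8, 20, Tai, 26)}
(Teacher ⨝ Student) ⋈ Course (natural join on grade): {(B, 3, 22, Bo, 40, law), (B, 3, 22, Bo, 40, mkt), (B, 3, 22, Bo, 40, p1), (B, 3, 22, Ned, 20, law), (B, 3, 22, Ned, 20, mkt), (B, 3, 22, Ned, 20, p1), (B, 4, 40, Bo, 40, law), (B, 4, 40, Bo, 40, mkt), (B, 4, 40, Bo, 40, p1), (B, 4, 40, Ned, 20, law), (B, 4, 40, Ned, 20, mkt), (B, 4, 40, Ned, 20, p1), (B, 8, 24, Bo, 40, law), (B, 8, 24, Bo, 40, mkt), (B, 8, 24, Bo, 40, p1), (B, 8, 24, Ned, 20, law), (B, 8, 24, Ned, 20, mkt), (B, 8, 24, Ned, 20, p1), (D, 8, 14, Ada, 6, p2), (D, 8, 14, Ada, 6, qa), (D, 8, 14, Tai, 26, p2), (D, 8, 14, Tai, 26, qa), (D, 8, 20, Ada, 6, p2), (D, 8, 20, Ada, 6, qa), (D, 8, 20, Tai, 26, p2), (D, 8, 20, Tai, 26, qa)}
σ[grade = D]: keep tuples satisfying grade = D → {(D, 8, 14, Ada, 6, p2), (D, 8, 14, Ada, 6, qa), (D, 8, 14, Tai, 26, p2), (D, 8, 14, Tai, 26, qa), (D, 8, 20, Ada, 6, p2), (D, 8, 20, Ada, 6, qa), (D, 8, 20, Tai, 26, p2), (D, 8, 20, Tai, 26, qa)}
π[sname, grade]: project onto (sname, grade) (6 duplicate(s) eliminated) → {(Ada, D), (Tai, D)}

{(Ada, D), (Tai, D)}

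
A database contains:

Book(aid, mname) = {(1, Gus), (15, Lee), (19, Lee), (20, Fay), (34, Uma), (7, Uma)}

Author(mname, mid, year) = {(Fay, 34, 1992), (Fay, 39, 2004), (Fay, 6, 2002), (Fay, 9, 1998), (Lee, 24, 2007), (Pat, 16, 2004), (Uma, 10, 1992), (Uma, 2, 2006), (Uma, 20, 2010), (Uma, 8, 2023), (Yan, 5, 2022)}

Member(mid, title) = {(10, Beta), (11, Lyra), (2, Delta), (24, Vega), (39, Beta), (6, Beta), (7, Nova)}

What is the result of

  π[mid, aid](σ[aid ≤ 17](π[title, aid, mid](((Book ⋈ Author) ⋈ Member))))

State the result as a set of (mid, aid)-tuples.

Book ⋈ Author (natural join on mname): {(15, Lee, 24, 2007), (19, Lee, 24, 2007), (20, Fay, 34, 1992), (20, Fay, 39, 2004), (20, Fay, 6, 2002), (20, Fay, 9, 1998), (34, Uma, 10, 1992), (34, Uma, 2, 2006), (34, Uma, 20, 2010), (34, Uma, 8, 2023), (7, Uma, 10, 1992), (7, Uma, 2, 2006), (7, Uma, 20, 2010), (7, Uma, 8, 2023)}
(Book ⋈ Author) ⋈ Member (natural join on mid): {(15, Lee, 24, 2007, Vega), (19, Lee, 24, 2007, Vega), (20, Fay, 39, 2004, Beta), (20, Fay, 6, 2002, Beta), (34, Uma, 10, 1992, Beta), (34, Uma, 2, 2006, Delta), (7, Uma, 10, 1992, Beta), (7, Uma, 2, 2006, Delta)}
π_{title, aid, mid} gives {(Beta, 20, 39), (Beta, 20, 6), (Beta, 34, 10), (Beta, 7, 10), (Delta, 34, 2), (Delta, 7, 2), (Vega, 15, 24), (Vega, 19, 24)}.
σ[aid ≤ 17]: keep tuples satisfying aid ≤ 17 → {(Beta, 7, 10), (Delta, 7, 2), (Vega, 15, 24)}
π_{mid, aid} gives {(10, 7), (2, 7), (24, 15)}.

{(10, 7), (2, 7), (24, 15)}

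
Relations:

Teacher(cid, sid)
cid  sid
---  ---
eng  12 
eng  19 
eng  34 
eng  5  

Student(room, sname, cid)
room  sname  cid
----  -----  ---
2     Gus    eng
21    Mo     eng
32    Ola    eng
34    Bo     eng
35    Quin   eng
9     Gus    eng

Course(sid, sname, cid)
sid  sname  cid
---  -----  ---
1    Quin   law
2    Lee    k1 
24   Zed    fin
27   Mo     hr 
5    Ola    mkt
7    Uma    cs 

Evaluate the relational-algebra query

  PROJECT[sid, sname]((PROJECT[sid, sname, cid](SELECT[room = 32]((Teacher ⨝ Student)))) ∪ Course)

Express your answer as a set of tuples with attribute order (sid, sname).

Joining Teacher and Student on cid yields {(eng, 12, 2, Gus), (eng, 12, 21, Mo), (eng, 12, 32, Ola), (eng, 12, 34, Bo), (eng, 12, 35, Quin), (eng, 12, 9, Gus), (eng, 19, 2, Gus), (eng, 19, 21, Mo), (eng, 19, 32, Ola), (eng, 19, 34, Bo), (eng, 19, 35, Quin), (eng, 19, 9, Gus), (eng, 34, 2, Gus), (eng, 34, 21, Mo), (eng, 34, 32, Ola), (eng, 34, 34, Bo), (eng, 34, 35, Quin), (eng, 34, 9, Gus), (eng, 5, 2, Gus), (eng, 5, 21, Mo), (eng, 5, 32, Ola), (eng, 5, 34, Bo), (eng, 5, 35, Quin), (eng, 5, 9, Gus)}.
Selection room = 32: {(eng, 12, 32, Ola), (eng, 19, 32, Ola), (eng, 34, 32, Ola), (eng, 5, 32, Ola)}
π[sid, sname, cid]: project onto (sid, sname, cid) → {(12, Ola, eng), (19, Ola, eng), (34, Ola, eng), (5, Ola, eng)}
Union: {(12, Ola, eng), (19, Ola, eng), (34, Ola, eng), (5, Ola, eng)} with {(1, Quin, law), (2, Lee, k1), (24, Zed, fin), (27, Mo, hr), (5, Ola, mkt), (7, Uma, cs)} → {(1, Quin, law), (12, Ola, eng), (19, Ola, eng), (2, Lee, k1), (24, Zed, fin), (27, Mo, hr), (34, Ola, eng), (5, Ola, eng), (5, Ola, mkt), (7, Uma, cs)}
π[sid, sname]: project onto (sid, sname) (1 duplicate(s) eliminated) → {(1, Quin), (12, Ola), (19, Ola), (2, Lee), (24, Zed), (27, Mo), (34, Ola), (5, Ola), (7, Uma)}

{(1, Quin), (12, Ola), (19, Ola), (2, Lee), (24, Zed), (27, Mo), (34, Ola), (5, Ola), (7, Uma)}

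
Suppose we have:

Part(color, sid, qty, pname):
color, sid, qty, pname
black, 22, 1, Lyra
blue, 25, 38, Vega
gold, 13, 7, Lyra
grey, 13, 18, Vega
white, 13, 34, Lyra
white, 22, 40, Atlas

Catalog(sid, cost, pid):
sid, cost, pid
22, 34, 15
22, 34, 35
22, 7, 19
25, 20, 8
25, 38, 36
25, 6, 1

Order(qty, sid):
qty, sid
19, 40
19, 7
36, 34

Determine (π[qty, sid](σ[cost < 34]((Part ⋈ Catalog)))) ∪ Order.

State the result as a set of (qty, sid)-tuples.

Natural join on sid: {(black, 22, 1, Lyra, 34, 15), (black, 22, 1, Lyra, 34, 35), (black, 22, 1, Lyra, 7, 19), (blue, 25, 38, Vega, 20, 8), (blue, 25, 38, Vega, 38, 36), (blue, 25, 38, Vega, 6, 1), (white, 22, 40, Atlas, 34, 15), (white, 22, 40, Atlas, 34, 35), (white, 22, 40, Atlas, 7, 19)}
Filtering on cost < 34 leaves {(black, 22, 1, Lyra, 7, 19), (blue, 25, 38, Vega, 20, 8), (blue, 25, 38, Vega, 6, 1), (white, 22, 40, Atlas, 7, 19)}.
π[qty, sid]: project onto (qty, sid) (1 duplicate(s) eliminated) → {(1, 22), (38, 25), (40, 22)}
Union: {(1, 22), (38, 25), (40, 22)} with {(19, 40), (19, 7), (36, 34)} → {(1, 22), (19, 40), (19, 7), (36, 34), (38, 25), (40, 22)}

{(1, 22), (19, 40), (19, 7), (36, 34), (38, 25), (40, 22)}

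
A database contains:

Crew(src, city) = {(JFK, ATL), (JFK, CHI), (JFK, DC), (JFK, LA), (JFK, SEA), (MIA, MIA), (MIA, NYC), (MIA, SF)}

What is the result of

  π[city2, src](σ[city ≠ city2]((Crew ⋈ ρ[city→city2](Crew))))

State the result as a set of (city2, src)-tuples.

{(ATL, JFK), (CHI, JFK), (DC, JFK), (LA, JFK), (MIA, MIA), (NYC, MIA), (SEA, JFK), (SF, MIA)}

ρ[city→city2]: schema becomes (src, city2); tuples unchanged.
Joining Crew and ρ[city→city2](Crew) on src yields {(JFK, ATL, ATL), (JFK, ATL, CHI), (JFK, ATL, DC), (JFK, ATL, LA), (JFK, ATL, SEA), (JFK, CHI, ATL), (JFK, CHI, CHI), (JFK, CHI, DC), (JFK, CHI, LA), (JFK, CHI, SEA), (JFK, DC, ATL), (JFK, DC, CHI), (JFK, DC, DC), (JFK, DC, LA), (JFK, DC, SEA), (JFK, LA, ATL), (JFK, LA, CHI), (JFK, LA, DC), (JFK, LA, LA), (JFK, LA, SEA), (JFK, SEA, ATL), (JFK, SEA, CHI), (JFK, SEA, DC), (JFK, SEA, LA), (JFK, SEA, SEA), (MIA, MIA, MIA), (MIA, MIA, NYC), (MIA, MIA, SF), (MIA, NYC, MIA), (MIA, NYC, NYC), (MIA, NYC, SF), (MIA, SF, MIA), (MIA, SF, NYC), (MIA, SF, SF)}.
Selection city ≠ city2: {(JFK, ATL, CHI), (JFK, ATL, DC), (JFK, ATL, LA), (JFK, ATL, SEA), (JFK, CHI, ATL), (JFK, CHI, DC), (JFK, CHI, LA), (JFK, CHI, SEA), (JFK, DC, ATL), (JFK, DC, CHI), (JFK, DC, LA), (JFK, DC, SEA), (JFK, LA, ATL), (JFK, LA, CHI), (JFK, LA, DC), (JFK, LA, SEA), (JFK, SEA, ATL), (JFK, SEA, CHI), (JFK, SEA, DC), (JFK, SEA, LA), (MIA, MIA, NYC), (MIA, MIA, SF), (MIA, NYC, MIA), (MIA, NYC, SF), (MIA, SF, MIA), (MIA, SF, NYC)}
π_{city2, src} gives {(ATL, JFK), (CHI, JFK), (DC, JFK), (LA, JFK), (MIA, MIA), (NYC, MIA), (SEA, JFK), (SF, MIA)} (18 duplicate(s) eliminated).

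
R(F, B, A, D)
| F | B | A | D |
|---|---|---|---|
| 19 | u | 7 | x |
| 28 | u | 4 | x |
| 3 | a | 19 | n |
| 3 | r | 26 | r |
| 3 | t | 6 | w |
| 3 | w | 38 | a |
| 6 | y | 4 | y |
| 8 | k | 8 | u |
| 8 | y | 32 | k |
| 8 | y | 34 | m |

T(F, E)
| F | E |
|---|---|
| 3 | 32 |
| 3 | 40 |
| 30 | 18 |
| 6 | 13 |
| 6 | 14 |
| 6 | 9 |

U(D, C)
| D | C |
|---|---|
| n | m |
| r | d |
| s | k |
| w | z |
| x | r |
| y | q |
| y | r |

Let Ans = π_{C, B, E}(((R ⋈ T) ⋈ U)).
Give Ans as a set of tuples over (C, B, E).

{(d, r, 32), (d, r, 40), (m, a, 32), (m, a, 40), (q, y, 13), (q, y, 14), (q, y, 9), (r, y, 13), (r, y, 14), (r, y, 9), (z, t, 32), (z, t, 40)}

Natural join on F: {(3, a, 19, n, 32), (3, a, 19, n, 40), (3, r, 26, r, 32), (3, r, 26, r, 40), (3, t, 6, w, 32), (3, t, 6, w, 40), (3, w, 38, a, 32), (3, w, 38, a, 40), (6, y, 4, y, 13), (6, y, 4, y, 14), (6, y, 4, y, 9)}
Natural join on D: {(3, a, 19, n, 32, m), (3, a, 19, n, 40, m), (3, r, 26, r, 32, d), (3, r, 26, r, 40, d), (3, t, 6, w, 32, z), (3, t, 6, w, 40, z), (6, y, 4, y, 13, q), (6, y, 4, y, 13, r), (6, y, 4, y, 14, q), (6, y, 4, y, 14, r), (6, y, 4, y, 9, q), (6, y, 4, y, 9, r)}
π[C, B, E]: project onto (C, B, E) → {(d, r, 32), (d, r, 40), (m, a, 32), (m, a, 40), (q, y, 13), (q, y, 14), (q, y, 9), (r, y, 13), (r, y, 14), (r, y, 9), (z, t, 32), (z, t, 40)}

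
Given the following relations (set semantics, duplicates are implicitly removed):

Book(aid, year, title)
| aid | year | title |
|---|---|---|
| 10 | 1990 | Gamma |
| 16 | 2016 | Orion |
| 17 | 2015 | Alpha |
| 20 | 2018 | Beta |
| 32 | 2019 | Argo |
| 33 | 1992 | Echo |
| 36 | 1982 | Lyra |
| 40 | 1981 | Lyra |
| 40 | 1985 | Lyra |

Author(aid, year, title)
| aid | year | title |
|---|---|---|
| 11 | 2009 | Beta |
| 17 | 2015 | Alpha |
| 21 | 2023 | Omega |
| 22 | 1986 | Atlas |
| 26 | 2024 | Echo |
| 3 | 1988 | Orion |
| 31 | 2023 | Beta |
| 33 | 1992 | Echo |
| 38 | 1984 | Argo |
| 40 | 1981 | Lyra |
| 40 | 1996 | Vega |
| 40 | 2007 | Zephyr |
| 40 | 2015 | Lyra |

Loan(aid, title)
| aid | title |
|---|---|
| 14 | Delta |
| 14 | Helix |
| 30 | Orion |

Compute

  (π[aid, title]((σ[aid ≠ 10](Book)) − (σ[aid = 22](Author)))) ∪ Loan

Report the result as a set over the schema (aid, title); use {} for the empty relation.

Selection aid ≠ 10: {(16, 2016, Orion), (17, 2015, Alpha), (20, 2018, Beta), (32, 2019, Argo), (33, 1992, Echo), (36, 1982, Lyra), (40, 1981, Lyra), (40, 1985, Lyra)}
Selection aid = 22: {(22, 1986, Atlas)}
Taking the difference: {(16, 2016, Orion), (17, 2015, Alpha), (20, 2018, Beta), (32, 2019, Argo), (33, 1992, Echo), (36, 1982, Lyra), (40, 1981, Lyra), (40, 1985, Lyra)}
π_{aid, title} gives {(16, Orion), (17, Alpha), (20, Beta), (32, Argo), (33, Echo), (36, Lyra), (40, Lyra)} (1 duplicate(s) eliminated).
Taking the union: {(14, Delta), (14, Helix), (16, Orion), (17, Alpha), (20, Beta), (30, Orion), (32, Argo), (33, Echo), (36, Lyra), (40, Lyra)}

{(14, Delta), (14, Helix), (16, Orion), (17, Alpha), (20, Beta), (30, Orion), (32, Argo), (33, Echo), (36, Lyra), (40, Lyra)}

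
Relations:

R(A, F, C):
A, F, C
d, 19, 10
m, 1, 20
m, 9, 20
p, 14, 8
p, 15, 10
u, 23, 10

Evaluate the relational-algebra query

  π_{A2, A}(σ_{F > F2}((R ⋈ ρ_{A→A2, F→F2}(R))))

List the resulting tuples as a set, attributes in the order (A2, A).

{(d, u), (m, m), (p, d), (p, u)}

ρ[A→A2, F→F2]: schema becomes (A2, F2, C); tuples unchanged.
R ⋈ ρ_{A→A2, F→F2}(R) (natural join on C): {(d, 19, 10, d, 19), (d, 19, 10, p, 15), (d, 19, 10, u, 23), (m, 1, 20, m, 1), (m, 1, 20, m, 9), (m, 9, 20, m, 1), (m, 9, 20, m, 9), (p, 14, 8, p, 14), (p, 15, 10, d, 19), (p, 15, 10, p, 15), (p, 15, 10, u, 23), (u, 23, 10, d, 19), (u, 23, 10, p, 15), (u, 23, 10, u, 23)}
Selection F > F2: {(d, 19, 10, p, 15), (m, 9, 20, m, 1), (u, 23, 10, d, 19), (u, 23, 10, p, 15)}
Projecting to A2, A: {(d, u), (m, m), (p, d), (p, u)}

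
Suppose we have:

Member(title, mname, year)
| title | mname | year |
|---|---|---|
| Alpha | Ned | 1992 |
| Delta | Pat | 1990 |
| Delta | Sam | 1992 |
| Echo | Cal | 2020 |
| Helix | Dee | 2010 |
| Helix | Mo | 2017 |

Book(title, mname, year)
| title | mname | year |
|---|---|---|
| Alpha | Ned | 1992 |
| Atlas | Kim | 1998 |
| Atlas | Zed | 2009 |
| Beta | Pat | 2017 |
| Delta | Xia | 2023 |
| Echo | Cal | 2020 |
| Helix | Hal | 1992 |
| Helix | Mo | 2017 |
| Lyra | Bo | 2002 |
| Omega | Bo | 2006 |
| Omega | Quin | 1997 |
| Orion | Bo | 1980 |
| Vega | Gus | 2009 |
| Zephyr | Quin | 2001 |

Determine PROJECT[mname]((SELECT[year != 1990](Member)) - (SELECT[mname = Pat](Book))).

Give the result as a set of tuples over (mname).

σ[year != 1990]: keep tuples satisfying year != 1990 → {(Alpha, Ned, 1992), (Delta, Sam, 1992), (Echo, Cal, 2020), (Helix, Dee, 2010), (Helix, Mo, 2017)}
σ[mname = Pat]: keep tuples satisfying mname = Pat → {(Beta, Pat, 2017)}
Difference: {(Alpha, Ned, 1992), (Delta, Sam, 1992), (Echo, Cal, 2020), (Helix, Dee, 2010), (Helix, Mo, 2017)} with {(Beta, Pat, 2017)} → {(Alpha, Ned, 1992), (Delta, Sam, 1992), (Echo, Cal, 2020), (Helix, Dee, 2010), (Helix, Mo, 2017)}
π[mname]: project onto (mname) → {Cal, Dee, Mo, Ned, Sam}

{Cal, Dee, Mo, Ned, Sam}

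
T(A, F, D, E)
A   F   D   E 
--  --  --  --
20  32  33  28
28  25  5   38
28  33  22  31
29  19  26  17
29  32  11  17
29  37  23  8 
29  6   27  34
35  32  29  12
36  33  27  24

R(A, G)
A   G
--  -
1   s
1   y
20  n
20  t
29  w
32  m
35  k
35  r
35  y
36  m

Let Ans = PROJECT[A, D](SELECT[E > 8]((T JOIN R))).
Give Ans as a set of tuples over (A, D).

Joining T and R on A yields {(20, 32, 33, 28, n), (20, 32, 33, 28, t), (29, 19, 26, 17, w), (29, 32, 11, 17, w), (29, 37, 23, 8, w), (29, 6, 27, 34, w), (35, 32, 29, 12, k), (35, 32, 29, 12, r), (35, 32, 29, 12, y), (36, 33, 27, 24, m)}.
Apply σ_{E > 8}; surviving tuples: {(20, 32, 33, 28, n), (20, 32, 33, 28, t), (29, 19, 26, 17, w), (29, 32, 11, 17, w), (29, 6, 27, 34, w), (35, 32, 29, 12, k), (35, 32, 29, 12, r), (35, 32, 29, 12, y), (36, 33, 27, 24, m)}
π[A, D]: project onto (A, D) (3 duplicate(s) eliminated) → {(20, 33), (29, 11), (29, 26), (29, 27), (35, 29), (36, 27)}

{(20, 33), (29, 11), (29, 26), (29, 27), (35, 29), (36, 27)}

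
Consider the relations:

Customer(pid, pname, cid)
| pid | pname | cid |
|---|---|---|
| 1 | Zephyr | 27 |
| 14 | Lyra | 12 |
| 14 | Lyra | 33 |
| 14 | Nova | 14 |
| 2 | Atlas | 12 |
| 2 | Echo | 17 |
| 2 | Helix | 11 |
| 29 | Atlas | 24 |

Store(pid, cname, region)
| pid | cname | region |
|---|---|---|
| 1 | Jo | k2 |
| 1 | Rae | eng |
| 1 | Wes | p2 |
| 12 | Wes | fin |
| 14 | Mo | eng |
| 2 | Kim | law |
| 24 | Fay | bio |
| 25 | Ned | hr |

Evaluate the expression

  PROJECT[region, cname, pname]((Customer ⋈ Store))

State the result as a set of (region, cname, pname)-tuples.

{(eng, Mo, Lyra), (eng, Mo, Nova), (eng, Rae, Zephyr), (k2, Jo, Zephyr), (law, Kim, Atlas), (law, Kim, Echo), (law, Kim, Helix), (p2, Wes, Zephyr)}

Natural join on pid: {(1, Zephyr, 27, Jo, k2), (1, Zephyr, 27, Rae, eng), (1, Zephyr, 27, Wes, p2), (14, Lyra, 12, Mo, eng), (14, Lyra, 33, Mo, eng), (14, Nova, 14, Mo, eng), (2, Atlas, 12, Kim, law), (2, Echo, 17, Kim, law), (2, Helix, 11, Kim, law)}
π_{region, cname, pname} gives {(eng, Mo, Lyra), (eng, Mo, Nova), (eng, Rae, Zephyr), (k2, Jo, Zephyr), (law, Kim, Atlas), (law, Kim, Echo), (law, Kim, Helix), (p2, Wes, Zephyr)} (1 duplicate(s) eliminated).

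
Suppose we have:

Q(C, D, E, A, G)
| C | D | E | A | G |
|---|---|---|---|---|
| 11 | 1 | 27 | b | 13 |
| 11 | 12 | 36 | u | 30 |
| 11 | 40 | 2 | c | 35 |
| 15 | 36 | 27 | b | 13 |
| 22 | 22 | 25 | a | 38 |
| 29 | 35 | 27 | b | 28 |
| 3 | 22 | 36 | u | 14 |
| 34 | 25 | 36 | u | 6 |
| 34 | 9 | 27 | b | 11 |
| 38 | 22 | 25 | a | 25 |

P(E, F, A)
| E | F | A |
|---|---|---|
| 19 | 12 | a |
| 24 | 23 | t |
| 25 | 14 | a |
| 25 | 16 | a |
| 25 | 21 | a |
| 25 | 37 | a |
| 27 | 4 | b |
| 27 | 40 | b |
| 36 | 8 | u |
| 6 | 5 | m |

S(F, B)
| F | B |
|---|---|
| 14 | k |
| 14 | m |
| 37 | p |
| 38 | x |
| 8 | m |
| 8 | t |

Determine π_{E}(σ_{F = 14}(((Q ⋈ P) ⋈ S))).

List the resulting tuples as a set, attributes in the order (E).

{25}

Natural join on E, A: {(11, 1, 27, b, 13, 4), (11, 1, 27, b, 13, 40), (11, 12, 36, u, 30, 8), (15, 36, 27, b, 13, 4), (15, 36, 27, b, 13, 40), (22, 22, 25, a, 38, 14), (22, 22, 25, a, 38, 16), (22, 22, 25, a, 38, 21), (22, 22, 25, a, 38, 37), (29, 35, 27, b, 28, 4), (29, 35, 27, b, 28, 40), (3, 22, 36, u, 14, 8), (34, 25, 36, u, 6, 8), (34, 9, 27, b, 11, 4), (34, 9, 27, b, 11, 40), (38, 22, 25, a, 25, 14), (38, 22, 25, a, 25, 16), (38, 22, 25, a, 25, 21), (38, 22, 25, a, 25, 37)}
Natural join on F: {(11, 12, 36, u, 30, 8, m), (11, 12, 36, u, 30, 8, t), (22, 22, 25, a, 38, 14, k), (22, 22, 25, a, 38, 14, m), (22, 22, 25, a, 38, 37, p), (3, 22, 36, u, 14, 8, m), (3, 22, 36, u, 14, 8, t), (34, 25, 36, u, 6, 8, m), (34, 25, 36, u, 6, 8, t), (38, 22, 25, a, 25, 14, k), (38, 22, 25, a, 25, 14, m), (38, 22, 25, a, 25, 37, p)}
Filtering on F = 14 leaves {(22, 22, 25, a, 38, 14, k), (22, 22, 25, a, 38, 14, m), (38, 22, 25, a, 25, 14, k), (38, 22, 25, a, 25, 14, m)}.
π[E]: project onto (E) (3 duplicate(s) eliminated) → {25}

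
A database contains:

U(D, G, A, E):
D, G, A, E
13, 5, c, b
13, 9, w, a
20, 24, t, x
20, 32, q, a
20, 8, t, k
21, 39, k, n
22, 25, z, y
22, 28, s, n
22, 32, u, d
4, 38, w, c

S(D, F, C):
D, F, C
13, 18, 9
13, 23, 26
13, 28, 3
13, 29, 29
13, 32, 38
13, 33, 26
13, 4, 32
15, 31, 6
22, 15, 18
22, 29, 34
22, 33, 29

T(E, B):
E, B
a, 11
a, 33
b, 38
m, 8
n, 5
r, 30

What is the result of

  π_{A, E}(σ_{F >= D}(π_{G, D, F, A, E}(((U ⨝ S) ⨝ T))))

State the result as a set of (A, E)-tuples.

{(c, b), (s, n), (w, a)}

U ⋈ S (natural join on D): {(13, 5, c, b, 18, 9), (13, 5, c, b, 23, 26), (13, 5, c, b, 28, 3), (13, 5, c, b, 29, 29), (13, 5, c, b, 32, 38), (13, 5, c, b, 33, 26), (13, 5, c, b, 4, 32), (13, 9, w, a, 18, 9), (13, 9, w, a, 23, 26), (13, 9, w, a, 28, 3), (13, 9, w, a, 29, 29), (13, 9, w, a, 32, 38), (13, 9, w, a, 33, 26), (13, 9, w, a, 4, 32), (22, 25, z, y, 15, 18), (22, 25, z, y, 29, 34), (22, 25, z, y, 33, 29), (22, 28, s, n, 15, 18), (22, 28, s, n, 29, 34), (22, 28, s, n, 33, 29), (22, 32, u, d, 15, 18), (22, 32, u, d, 29, 34), (22, 32, u, d, 33, 29)}
(U ⨝ S) ⋈ T (natural join on E): {(13, 5, c, b, 18, 9, 38), (13, 5, c, b, 23, 26, 38), (13, 5, c, b, 28, 3, 38), (13, 5, c, b, 29, 29, 38), (13, 5, c, b, 32, 38, 38), (13, 5, c, b, 33, 26, 38), (13, 5, c, b, 4, 32, 38), (13, 9, w, a, 18, 9, 11), (13, 9, w, a, 18, 9, 33), (13, 9, w, a, 23, 26, 11), (13, 9, w, a, 23, 26, 33), (13, 9, w, a, 28, 3, 11), (13, 9, w, a, 28, 3, 33), (13, 9, w, a, 29, 29, 11), (13, 9, w, a, 29, 29, 33), (13, 9, w, a, 32, 38, 11), (13, 9, w, a, 32, 38, 33), (13, 9, w, a, 33, 26, 11), (13, 9, w, a, 33, 26, 33), (13, 9, w, a, 4, 32, 11), (13, 9, w, a, 4, 32, 33), (22, 28, s, n, 15, 18, 5), (22, 28, s, n, 29, 34, 5), (22, 28, s, n, 33, 29, 5)}
Projecting to G, D, F, A, E (7 duplicate(s) eliminated): {(28, 22, 15, s, n), (28, 22, 29, s, n), (28, 22, 33, s, n), (5, 13, 18, c, b), (5, 13, 23, c, b), (5, 13, 28, c, b), (5, 13, 29, c, b), (5, 13, 32, c, b), (5, 13, 33, c, b), (5, 13, 4, c, b), (9, 13, 18, w, a), (9, 13, 23, w, a), (9, 13, 28, w, a), (9, 13, 29, w, a), (9, 13, 32, w, a), (9, 13, 33, w, a), (9, 13, 4, w, a)}
Filtering on F >= D leaves {(28, 22, 29, s, n), (28, 22, 33, s, n), (5, 13, 18, c, b), (5, 13, 23, c, b), (5, 13, 28, c, b), (5, 13, 29, c, b), (5, 13, 32, c, b), (5, 13, 33, c, b), (9, 13, 18, w, a), (9, 13, 23, w, a), (9, 13, 28, w, a), (9, 13, 29, w, a), (9, 13, 32, w, a), (9, 13, 33, w, a)}.
Projecting to A, E (11 duplicate(s) eliminated): {(c, b), (s, n), (w, a)}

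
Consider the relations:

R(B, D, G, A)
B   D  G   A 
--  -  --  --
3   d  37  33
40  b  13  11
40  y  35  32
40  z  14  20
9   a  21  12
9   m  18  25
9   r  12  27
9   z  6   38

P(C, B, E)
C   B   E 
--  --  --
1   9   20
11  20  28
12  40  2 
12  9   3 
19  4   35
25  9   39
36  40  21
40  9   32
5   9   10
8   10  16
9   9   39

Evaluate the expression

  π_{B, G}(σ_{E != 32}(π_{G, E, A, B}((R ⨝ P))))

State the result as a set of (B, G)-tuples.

{(40, 13), (40, 14), (40, 35), (9, 12), (9, 18), (9, 21), (9, 6)}

Natural join on B: {(40, b, 13, 11, 12, 2), (40, b, 13, 11, 36, 21), (40, y, 35, 32, 12, 2), (40, y, 35, 32, 36, 21), (40, z, 14, 20, 12, 2), (40, z, 14, 20, 36, 21), (9, a, 21, 12, 1, 20), (9, a, 21, 12, 12, 3), (9, a, 21, 12, 25, 39), (9, a, 21, 12, 40, 32), (9, a, 21, 12, 5, 10), (9, a, 21, 12, 9, 39), (9, m, 18, 25, 1, 20), (9, m, 18, 25, 12, 3), (9, m, 18, 25, 25, 39), (9, m, 18, 25, 40, 32), (9, m, 18, 25, 5, 10), (9, m, 18, 25, 9, 39), (9, r, 12, 27, 1, 20), (9, r, 12, 27, 12, 3), (9, r, 12, 27, 25, 39), (9, r, 12, 27, 40, 32), (9, r, 12, 27, 5, 10), (9, r, 12, 27, 9, 39), (9, z, 6, 38, 1, 20), (9, z, 6, 38, 12, 3), (9, z, 6, 38, 25, 39), (9, z, 6, 38, 40, 32), (9, z, 6, 38, 5, 10), (9, z, 6, 38, 9, 39)}
Keep only column(s) G, E, A, B (4 duplicate(s) eliminated): {(12, 10, 27, 9), (12, 20, 27, 9), (12, 3, 27, 9), (12, 32, 27, 9), (12, 39, 27, 9), (13, 2, 11, 40), (13, 21, 11, 40), (14, 2, 20, 40), (14, 21, 20, 40), (18, 10, 25, 9), (18, 20, 25, 9), (18, 3, 25, 9), (18, 32, 25, 9), (18, 39, 25, 9), (21, 10, 12, 9), (21, 20, 12, 9), (21, 3, 12, 9), (21, 32, 12, 9), (21, 39, 12, 9), (35, 2, 32, 40), (35, 21, 32, 40), (6, 10, 38, 9), (6, 20, 38, 9), (6, 3, 38, 9), (6, 32, 38, 9), (6, 39, 38, 9)}
Apply σ_{E != 32}; surviving tuples: {(12, 10, 27, 9), (12, 20, 27, 9), (12, 3, 27, 9), (12, 39, 27, 9), (13, 2, 11, 40), (13, 21, 11, 40), (14, 2, 20, 40), (14, 21, 20, 40), (18, 10, 25, 9), (18, 20, 25, 9), (18, 3, 25, 9), (18, 39, 25, 9), (21, 10, 12, 9), (21, 20, 12, 9), (21, 3, 12, 9), (21, 39, 12, 9), (35, 2, 32, 40), (35, 21, 32, 40), (6, 10, 38, 9), (6, 20, 38, 9), (6, 3, 38, 9), (6, 39, 38, 9)}
Keep only column(s) B, G (15 duplicate(s) eliminated): {(40, 13), (40, 14), (40, 35), (9, 12), (9, 18), (9, 21), (9, 6)}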